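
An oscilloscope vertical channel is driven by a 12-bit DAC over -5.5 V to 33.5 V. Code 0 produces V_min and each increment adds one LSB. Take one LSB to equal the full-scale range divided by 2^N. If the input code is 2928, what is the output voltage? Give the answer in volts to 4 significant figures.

Span: 33.5 V − (-5.5 V) = 39 V. LSB = 39 V / 2^12.
V_out = V_min + code × LSB = -5.5 V + 2928 × 39 V / 4096
      = -5.5 V + 27.8789 V = 22.3789 V.

22.38 V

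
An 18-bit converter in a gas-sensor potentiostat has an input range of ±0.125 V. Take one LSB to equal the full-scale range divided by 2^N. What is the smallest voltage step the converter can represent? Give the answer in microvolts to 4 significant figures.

Full-scale range = 0.125 V − (-0.125 V) = 0.25 V.
There are 2^18 = 262144 steps.
LSB = 0.25 V ÷ 2^18 = 0.25/262144 V = 0.9537 µV.

0.9537 µV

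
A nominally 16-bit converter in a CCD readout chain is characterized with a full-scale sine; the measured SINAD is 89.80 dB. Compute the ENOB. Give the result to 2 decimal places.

Inverting SNR = 6.02 N + 1.76: N_eff = (89.80 − 1.76)/6.02 = 14.6246.

14.62 bits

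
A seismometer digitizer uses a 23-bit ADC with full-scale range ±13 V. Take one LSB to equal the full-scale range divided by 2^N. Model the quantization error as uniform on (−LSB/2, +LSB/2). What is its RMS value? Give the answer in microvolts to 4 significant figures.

0.8947 µV

Span: 13 V − (-13 V) = 26 V.
LSB = 26 V / 2^23 = 3.09944 µV.
σ_q = LSB/√12 = 3.09944 µV/3.4641 = 0.8947 µV.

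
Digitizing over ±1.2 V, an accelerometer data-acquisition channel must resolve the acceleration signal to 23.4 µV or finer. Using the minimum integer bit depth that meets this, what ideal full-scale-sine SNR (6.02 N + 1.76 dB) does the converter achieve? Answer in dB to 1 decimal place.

Span: 1.2 V − (-1.2 V) = 2.4 V.
Levels needed ≥ 2.4/23.4 µV = 102600. 2^17 = 131072 suffices, so N_min = 17.
Ideal SNR at N = 17: 6.02·17 + 1.76 = 104.1 dB.

104.1 dB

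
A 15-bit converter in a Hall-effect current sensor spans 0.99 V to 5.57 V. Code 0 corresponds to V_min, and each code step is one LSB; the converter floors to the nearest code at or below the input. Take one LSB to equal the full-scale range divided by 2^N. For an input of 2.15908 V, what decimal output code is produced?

Full-scale range = 5.57 V − (0.99 V) = 4.58 V. LSB = 4.58 V / 2^15 ≈ 139.8 µV.
code = ⌊(V_in − V_min)/LSB⌋ = ⌊(V_in − V_min) × 2^15 / range⌋
     = ⌊(2.15908 − (0.99)) × 32768 / 4.58⌋ = ⌊1.16908 × 32768/4.58⌋
     = ⌊8364.282⌋ = 8364.

8364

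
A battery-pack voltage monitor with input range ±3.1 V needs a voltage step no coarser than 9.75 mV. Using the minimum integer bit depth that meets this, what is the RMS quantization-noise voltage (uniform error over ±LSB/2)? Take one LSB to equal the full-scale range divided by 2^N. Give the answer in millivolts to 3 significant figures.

1.75 mV

Range = 3.1 − (-3.1) = 6.2 V.
Required number of levels: 6.2/9.75 mV = 635.90; smallest N with 2^N ≥ that is 10.
LSB = 6.2 V / 2^10 = 6.0547 mV.
σ_q = LSB/√12 = 6.0547 mV/3.4641 = 1.75 mV.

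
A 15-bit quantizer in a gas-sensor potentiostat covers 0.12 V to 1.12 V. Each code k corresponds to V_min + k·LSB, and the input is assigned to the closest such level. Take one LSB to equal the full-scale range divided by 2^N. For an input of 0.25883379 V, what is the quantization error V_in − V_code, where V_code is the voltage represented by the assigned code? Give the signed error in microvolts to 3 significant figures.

Range = 1.12 − (0.12) = 1 V. LSB = 1 V / 2^15 ≈ 30.52 µV.
(V_in − V_min)/LSB = (0.25883379 − (0.12)) × 32768/1 = 4549.3056 → nearest code k = 4549.
V_code = V_min + k × range/2^15 = 0.12 + 4549 × 1/32768 = 0.25882446289 V.
e = 0.25883379 − (0.25882446289) = +9.33 µV.

+9.33 µV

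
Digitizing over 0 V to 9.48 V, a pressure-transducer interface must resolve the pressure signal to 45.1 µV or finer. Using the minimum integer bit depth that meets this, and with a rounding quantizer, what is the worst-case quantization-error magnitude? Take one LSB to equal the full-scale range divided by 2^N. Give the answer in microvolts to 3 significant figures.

18.1 µV

Range is 9.48 V.
9.48 V / 45.1 µV = 210200. Since 2^17 = 131072 and 2^18 = 262144, N = 18.
LSB = 9.48 V / 2^18 = 36.163 µV.
Max error for round-to-nearest is LSB/2 = 18.1 µV.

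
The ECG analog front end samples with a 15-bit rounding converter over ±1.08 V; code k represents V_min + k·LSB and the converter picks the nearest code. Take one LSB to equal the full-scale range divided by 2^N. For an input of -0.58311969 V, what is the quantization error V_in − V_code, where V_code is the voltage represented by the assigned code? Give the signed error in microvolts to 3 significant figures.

−9.34 µV

Full-scale range = 1.08 V − (-1.08 V) = 2.16 V. LSB = 2.16 V / 2^15 ≈ 65.92 µV.
(-0.58311969 − (-1.08)) / LSB = 0.49688031 × 32768/2.16 = 7537.8583. Nearest integer: k = 7538.
V_code = V_min + k × range/2^15 = -1.08 + 7538 × 2.16/32768 = -0.58311035156 V.
V_in − V_code = -0.58311969 − (-0.58311035156) = −9.34 µV.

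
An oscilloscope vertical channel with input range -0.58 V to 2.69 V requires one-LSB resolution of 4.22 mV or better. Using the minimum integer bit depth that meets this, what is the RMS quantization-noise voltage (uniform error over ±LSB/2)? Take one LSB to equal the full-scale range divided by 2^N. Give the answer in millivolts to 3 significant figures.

0.922 mV

Full-scale range = 2.69 V − (-0.58 V) = 3.27 V.
3.27 V / 4.22 mV = 774.9. Since 2^9 = 512 and 2^10 = 1024, N = 10.
One LSB is 3.27 V / 1024 = 3.1934 mV.
RMS noise = LSB/√12 = 0.922 mV.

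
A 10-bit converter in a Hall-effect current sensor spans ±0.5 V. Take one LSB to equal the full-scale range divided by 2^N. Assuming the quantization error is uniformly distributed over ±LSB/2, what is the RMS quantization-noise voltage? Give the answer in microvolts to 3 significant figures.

Range = 0.5 − (-0.5) = 1 V.
One LSB is 1 V / 1024 = 0.97656 mV.
V_rms = LSB/√12 = 0.97656 mV / √12 = 282 µV.

282 µV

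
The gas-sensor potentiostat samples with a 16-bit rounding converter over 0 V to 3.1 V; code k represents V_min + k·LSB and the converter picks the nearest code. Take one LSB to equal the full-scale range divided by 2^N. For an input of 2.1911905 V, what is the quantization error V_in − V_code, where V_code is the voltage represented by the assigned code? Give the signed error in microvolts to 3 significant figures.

+8.55 µV

Span = 3.1 V. LSB = 3.1 V / 2^16 ≈ 47.30 µV.
Position in LSBs: (2.1911905 − (0)) × 65536/3.1 = 46323.1808; rounding gives k = 46323.
V_code = V_min + k × range/2^16 = 0 + 46323 × 3.1/65536 = 2.1911819458 V.
V_in − V_code = 2.1911905 − (2.1911819458) = +8.55 µV.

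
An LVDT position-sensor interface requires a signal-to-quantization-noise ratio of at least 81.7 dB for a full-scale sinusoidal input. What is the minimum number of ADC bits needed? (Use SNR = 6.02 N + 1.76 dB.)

14 bits

Required N = ⌈(81.7 − 1.76)/6.02⌉ = ⌈13.279⌉ = 14.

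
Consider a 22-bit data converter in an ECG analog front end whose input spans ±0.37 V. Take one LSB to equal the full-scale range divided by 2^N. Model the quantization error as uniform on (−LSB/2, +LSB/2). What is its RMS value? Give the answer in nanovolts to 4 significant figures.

50.93 nV

Full-scale range = 0.37 V − (-0.37 V) = 0.74 V.
LSB = 0.74 V ÷ 2^22 = 0.74/4194304 V = 176.430 nV.
RMS of a uniform error over width LSB is LSB/√12 = 50.93 nV.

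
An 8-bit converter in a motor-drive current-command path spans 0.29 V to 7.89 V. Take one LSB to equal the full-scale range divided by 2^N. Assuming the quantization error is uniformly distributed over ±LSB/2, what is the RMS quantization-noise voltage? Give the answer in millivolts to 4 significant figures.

Full-scale range = 7.89 V − (0.29 V) = 7.6 V.
LSB = 7.6 V / 2^8 = 29.6875 mV.
V_rms = LSB/√12 = 29.6875 mV / √12 = 8.570 mV.

8.570 mV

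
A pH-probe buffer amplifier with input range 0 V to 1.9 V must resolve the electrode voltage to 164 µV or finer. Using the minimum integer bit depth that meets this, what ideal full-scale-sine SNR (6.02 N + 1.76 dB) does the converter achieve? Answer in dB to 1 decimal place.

86.0 dB

V_FS = 1.9 V.
Need 2^N ≥ 1.9 V / 164 µV = 11590 → N_min = 14.
SNR = 6.02 × 14 + 1.76 = 86.04 dB.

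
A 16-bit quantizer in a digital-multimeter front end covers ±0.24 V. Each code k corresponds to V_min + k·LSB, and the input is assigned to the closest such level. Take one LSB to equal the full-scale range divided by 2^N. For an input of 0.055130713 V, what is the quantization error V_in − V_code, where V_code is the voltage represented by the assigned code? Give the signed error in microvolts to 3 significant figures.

+1.32 µV

Full-scale range = 0.24 V − (-0.24 V) = 0.48 V. LSB = 0.48 V / 2^16 ≈ 7.324 µV.
(0.055130713 − (-0.24)) / LSB = 0.295130713 × 65536/0.48 = 40295.1800. Nearest integer: k = 40295.
V_code = -0.24 + (40295/65536) × 0.48 = 0.055129394531 V.
V_in − V_code = 0.055130713 − (0.055129394531) = +1.32 µV.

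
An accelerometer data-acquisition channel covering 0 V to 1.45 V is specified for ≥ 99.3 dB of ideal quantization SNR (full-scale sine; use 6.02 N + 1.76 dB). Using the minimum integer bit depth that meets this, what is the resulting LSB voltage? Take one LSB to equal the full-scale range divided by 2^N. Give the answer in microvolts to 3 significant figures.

Span = 1.45 V.
N ≥ (99.3 − 1.76)/6.02 = 16.203 → N_min = 17.
Step size = 1.45/131072 V = 11.1 µV.

11.1 µV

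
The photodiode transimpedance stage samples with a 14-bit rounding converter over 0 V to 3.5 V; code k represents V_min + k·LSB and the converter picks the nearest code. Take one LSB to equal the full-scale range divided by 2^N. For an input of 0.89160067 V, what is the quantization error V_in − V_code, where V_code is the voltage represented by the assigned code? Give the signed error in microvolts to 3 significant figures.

−61.9 µV

Range is 3.5 V. LSB = 3.5 V / 2^14 ≈ 213.6 µV.
(0.89160067 − (0)) / LSB = 0.89160067 × 16384/3.5 = 4173.7101. Nearest integer: k = 4174.
Reconstructed level: 0 + 4174 × 3.5/16384 V = 0.89166259766 V.
e = 0.89160067 − (0.89166259766) = −61.9 µV.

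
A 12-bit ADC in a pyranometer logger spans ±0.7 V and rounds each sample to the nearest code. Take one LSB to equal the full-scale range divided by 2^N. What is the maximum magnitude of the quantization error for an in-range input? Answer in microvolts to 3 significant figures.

The full-scale span is 0.7 − (-0.7) = 1.4 V.
LSB = 1.4 V ÷ 2^12 = 1.4/4096 V = 341.80 µV.
|e|_max = LSB/2 = 171 µV.

171 µV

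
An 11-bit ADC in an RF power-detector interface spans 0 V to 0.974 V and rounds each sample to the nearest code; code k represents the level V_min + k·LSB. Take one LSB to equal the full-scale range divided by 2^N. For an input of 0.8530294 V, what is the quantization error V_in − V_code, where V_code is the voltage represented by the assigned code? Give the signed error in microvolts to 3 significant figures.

−172 µV

Full-scale range = 0.974 V. LSB = 0.974 V / 2^11 ≈ 475.6 µV.
(V_in − V_min)/LSB = (0.8530294 − (0)) × 2048/0.974 = 1793.6388 → nearest code k = 1794.
V_code = V_min + k × range/2^11 = 0 + 1794 × 0.974/2048 = 0.8532011719 V.
Error = V_in − V_code = 0.8530294 − (0.8532011719) = −172 µV.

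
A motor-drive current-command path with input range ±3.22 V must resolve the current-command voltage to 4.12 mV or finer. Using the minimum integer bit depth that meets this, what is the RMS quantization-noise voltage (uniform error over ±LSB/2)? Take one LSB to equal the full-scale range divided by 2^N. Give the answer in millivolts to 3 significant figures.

Full-scale range = 3.22 V − (-3.22 V) = 6.44 V.
Need 2^N ≥ 6.44 V / 4.12 mV = 1563 → N_min = 11.
Step size = 6.44/2048 V = 3.1445 mV.
RMS noise = LSB/√12 = 0.908 mV.

0.908 mV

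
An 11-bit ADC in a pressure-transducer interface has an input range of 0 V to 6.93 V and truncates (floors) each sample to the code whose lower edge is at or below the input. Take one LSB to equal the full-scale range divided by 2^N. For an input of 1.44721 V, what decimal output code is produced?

427

Span = 6.93 V. LSB = 6.93 V / 2^11 ≈ 3.384 mV.
code = ⌊(V_in − V_min)/LSB⌋ = ⌊(V_in − V_min) × 2^11 / range⌋
     = ⌊(1.44721 − (0)) × 2048 / 6.93⌋ = ⌊1.44721 × 2048/6.93⌋
     = ⌊427.689⌋ = 427.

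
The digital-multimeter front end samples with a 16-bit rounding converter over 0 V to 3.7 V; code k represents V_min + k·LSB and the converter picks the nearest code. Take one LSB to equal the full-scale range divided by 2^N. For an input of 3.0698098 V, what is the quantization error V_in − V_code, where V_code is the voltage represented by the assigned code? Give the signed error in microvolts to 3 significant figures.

Span = 3.7 V. LSB = 3.7 V / 2^16 ≈ 56.46 µV.
(V_in − V_min)/LSB = (3.0698098 − (0)) × 65536/3.7 = 54373.7987 → nearest code k = 54374.
V_code = V_min + k × range/2^16 = 0 + 54374 × 3.7/65536 = 3.0698211670 V.
V_in − V_code = 3.0698098 − (3.0698211670) = −11.4 µV.

−11.4 µV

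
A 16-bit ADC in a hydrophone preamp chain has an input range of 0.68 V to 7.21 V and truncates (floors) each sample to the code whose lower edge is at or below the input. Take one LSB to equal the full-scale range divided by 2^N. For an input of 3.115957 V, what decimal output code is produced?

24447

Full-scale range = 7.21 V − (0.68 V) = 6.53 V. LSB = 6.53 V / 2^16 ≈ 99.64 µV.
(V_in − V_min) × 2^16/range = (3.115957 − (0.68)) × 65536/6.53 = 24447.608.
Floor → code = 24447.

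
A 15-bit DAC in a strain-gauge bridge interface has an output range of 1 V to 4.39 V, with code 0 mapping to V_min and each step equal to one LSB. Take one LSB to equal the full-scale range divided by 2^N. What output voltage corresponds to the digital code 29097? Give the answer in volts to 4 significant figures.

Span: 4.39 V − (1 V) = 3.39 V. LSB = 3.39 V / 2^15.
V_out = V_min + code × LSB = 1 V + 29097 × 3.39 V / 32768
      = 1 + 3.01022 = 4.01022 V.

4.010 V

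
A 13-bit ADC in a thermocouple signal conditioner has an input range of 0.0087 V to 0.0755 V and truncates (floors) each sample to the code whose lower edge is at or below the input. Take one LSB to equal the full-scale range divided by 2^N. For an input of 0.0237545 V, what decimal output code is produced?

Range = 0.0755 − (0.0087) = 0.0668 V. LSB = 0.0668 V / 2^13 ≈ 8.154 µV.
code = ⌊(V_in − V_min)/LSB⌋ = ⌊(V_in − V_min) × 2^13 / range⌋
     = ⌊(0.0237545 − (0.0087)) × 8192 / 0.0668⌋ = ⌊0.0150545 × 8192/0.0668⌋
     = ⌊1846.205⌋ = 1846.

1846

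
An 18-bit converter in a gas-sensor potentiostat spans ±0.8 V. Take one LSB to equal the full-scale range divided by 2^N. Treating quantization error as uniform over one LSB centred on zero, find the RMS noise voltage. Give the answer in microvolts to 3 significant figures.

The full-scale span is 0.8 − (-0.8) = 1.6 V.
Step size = 1.6/262144 V = 6.1035 µV.
V_rms = LSB/√12 = 6.1035 µV / √12 = 1.76 µV.

1.76 µV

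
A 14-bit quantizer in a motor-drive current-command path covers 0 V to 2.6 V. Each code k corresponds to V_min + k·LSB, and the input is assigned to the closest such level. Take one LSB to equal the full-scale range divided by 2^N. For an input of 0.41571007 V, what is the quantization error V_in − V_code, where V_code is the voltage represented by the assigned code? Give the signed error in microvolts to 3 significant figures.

−61.4 µV

Range is 2.6 V. LSB = 2.6 V / 2^14 ≈ 158.7 µV.
Position in LSBs: (0.41571007 − (0)) × 16384/2.6 = 2619.6130; rounding gives k = 2620.
V_code = V_min + k × range/2^14 = 0 + 2620 × 2.6/16384 = 0.41577148438 V.
V_in − V_code = 0.41571007 − (0.41577148438) = −61.4 µV.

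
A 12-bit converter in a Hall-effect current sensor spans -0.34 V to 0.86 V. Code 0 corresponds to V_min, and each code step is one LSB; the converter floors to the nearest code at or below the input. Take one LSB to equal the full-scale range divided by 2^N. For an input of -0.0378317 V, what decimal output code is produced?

Full-scale range = 0.86 V − (-0.34 V) = 1.2 V. LSB = 1.2 V / 2^12 ≈ 293.0 µV.
code = ⌊(V_in − V_min)/LSB⌋ = ⌊(V_in − V_min) × 2^12 / range⌋
     = ⌊(-0.0378317 − (-0.34)) × 4096 / 1.2⌋ = ⌊0.3021683 × 4096/1.2⌋
     = ⌊1031.401⌋ = 1031.

1031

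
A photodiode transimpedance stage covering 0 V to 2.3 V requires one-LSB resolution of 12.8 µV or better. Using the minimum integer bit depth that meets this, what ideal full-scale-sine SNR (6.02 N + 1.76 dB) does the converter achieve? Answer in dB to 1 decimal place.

110.1 dB

V_FS = 2.3 V.
Required number of levels: 2.3/12.8 µV = 179690; smallest N with 2^N ≥ that is 18.
SNR = 6.02 × 18 + 1.76 = 110.12 dB.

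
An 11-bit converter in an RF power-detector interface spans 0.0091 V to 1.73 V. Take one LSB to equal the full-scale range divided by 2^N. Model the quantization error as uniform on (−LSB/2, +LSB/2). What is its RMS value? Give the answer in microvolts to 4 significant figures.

242.6 µV

Full-scale range = 1.73 V − (0.0091 V) = 1.7209 V.
LSB = 1.7209 V / 2^11 = 0.840283 mV.
RMS of a uniform error over width LSB is LSB/√12 = 242.6 µV.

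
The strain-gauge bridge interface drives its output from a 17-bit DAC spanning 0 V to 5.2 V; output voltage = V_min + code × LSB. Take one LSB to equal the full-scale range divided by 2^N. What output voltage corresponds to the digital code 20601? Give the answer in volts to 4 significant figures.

0.8173 V

Span = 5.2 V. LSB = 5.2 V / 2^17.
V_out = 0 + 20601 × (5.2/131072) V
      = 0 V + 0.817300 V = 0.817300 V.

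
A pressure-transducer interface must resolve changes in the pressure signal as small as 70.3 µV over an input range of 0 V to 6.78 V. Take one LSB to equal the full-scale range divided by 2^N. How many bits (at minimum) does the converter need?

17 bits

Range is 6.78 V.
Levels needed ≥ 6.78/70.3 µV = 96440. 2^17 = 131072 suffices, so N_min = 17.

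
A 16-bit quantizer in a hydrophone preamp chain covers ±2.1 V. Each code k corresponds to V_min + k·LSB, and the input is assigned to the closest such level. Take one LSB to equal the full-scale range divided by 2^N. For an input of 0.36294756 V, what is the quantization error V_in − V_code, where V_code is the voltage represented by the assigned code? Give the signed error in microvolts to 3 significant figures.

Range = 2.1 − (-2.1) = 4.2 V. LSB = 4.2 V / 2^16 ≈ 64.09 µV.
(V_in − V_min)/LSB = (0.36294756 − (-2.1)) × 65536/4.2 = 38431.3646 → nearest code k = 38431.
V_code = V_min + k × range/2^16 = -2.1 + 38431 × 4.2/65536 = 0.36292419434 V.
e = 0.36294756 − (0.36292419434) = +23.4 µV.

+23.4 µV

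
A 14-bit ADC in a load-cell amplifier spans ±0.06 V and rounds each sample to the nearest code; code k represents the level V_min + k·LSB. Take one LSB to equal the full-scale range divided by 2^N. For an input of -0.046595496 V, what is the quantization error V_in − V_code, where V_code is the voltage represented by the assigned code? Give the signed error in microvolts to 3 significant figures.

Range = 0.06 − (-0.06) = 0.12 V. LSB = 0.12 V / 2^14 ≈ 7.324 µV.
(V_in − V_min)/LSB = (-0.046595496 − (-0.06)) × 16384/0.12 = 1830.1616 → nearest code k = 1830.
V_code = -0.06 + (1830/16384) × 0.12 = -0.046596679688 V.
V_in − V_code = -0.046595496 − (-0.046596679688) = +1.18 µV.

+1.18 µV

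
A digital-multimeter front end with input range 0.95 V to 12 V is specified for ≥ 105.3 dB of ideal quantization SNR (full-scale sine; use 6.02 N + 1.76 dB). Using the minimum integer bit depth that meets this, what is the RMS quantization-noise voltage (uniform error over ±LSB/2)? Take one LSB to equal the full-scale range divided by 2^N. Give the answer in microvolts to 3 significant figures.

The full-scale span is 12 − (0.95) = 11.05 V.
6.02 N + 1.76 ≥ 105.3 gives N ≥ 17.199, so the minimum integer is 18.
Step size = 11.05/262144 V = 42.152 µV.
σ_q = LSB/√12 = 42.152 µV/3.4641 = 12.2 µV.

12.2 µV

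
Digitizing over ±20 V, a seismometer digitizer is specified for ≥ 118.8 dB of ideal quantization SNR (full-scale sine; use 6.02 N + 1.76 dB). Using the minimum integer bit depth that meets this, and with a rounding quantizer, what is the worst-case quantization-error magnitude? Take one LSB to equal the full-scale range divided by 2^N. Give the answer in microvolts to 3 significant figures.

The full-scale span is 20 − (-20) = 40 V.
Solving 6.02 N ≥ 118.8 − 1.76: N ≥ 19.442. Round up → N = 20.
One LSB is 40 V / 1048576 = 38.147 µV.
Max error for round-to-nearest is LSB/2 = 19.1 µV.

19.1 µV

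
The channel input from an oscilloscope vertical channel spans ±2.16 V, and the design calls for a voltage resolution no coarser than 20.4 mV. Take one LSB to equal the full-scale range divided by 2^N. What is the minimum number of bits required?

Range = 2.16 − (-2.16) = 4.32 V.
Required number of levels: 4.32/20.4 mV = 211.76; smallest N with 2^N ≥ that is 8.

8 bits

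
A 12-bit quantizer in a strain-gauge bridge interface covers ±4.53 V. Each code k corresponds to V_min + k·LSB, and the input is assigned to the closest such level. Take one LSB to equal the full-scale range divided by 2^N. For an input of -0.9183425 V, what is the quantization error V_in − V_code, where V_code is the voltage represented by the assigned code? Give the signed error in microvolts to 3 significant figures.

Full-scale range = 4.53 V − (-4.53 V) = 9.06 V. LSB = 9.06 V / 2^12 ≈ 2.212 mV.
Position in LSBs: (-0.9183425 − (-4.53)) × 4096/9.06 = 1632.8200; rounding gives k = 1633.
Reconstructed level: -4.53 + 1633 × 9.06/4096 V = -0.9179443359 V.
e = -0.9183425 − (-0.9179443359) = −398 µV.

−398 µV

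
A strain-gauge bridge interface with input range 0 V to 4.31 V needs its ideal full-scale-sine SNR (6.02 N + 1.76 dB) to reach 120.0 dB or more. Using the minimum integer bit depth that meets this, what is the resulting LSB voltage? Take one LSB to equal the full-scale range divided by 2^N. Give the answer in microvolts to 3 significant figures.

Span = 4.31 V.
Solving 6.02 N ≥ 120.0 − 1.76: N ≥ 19.641. Round up → N = 20.
Step size = 4.31/1048576 V = 4.11 µV.

4.11 µV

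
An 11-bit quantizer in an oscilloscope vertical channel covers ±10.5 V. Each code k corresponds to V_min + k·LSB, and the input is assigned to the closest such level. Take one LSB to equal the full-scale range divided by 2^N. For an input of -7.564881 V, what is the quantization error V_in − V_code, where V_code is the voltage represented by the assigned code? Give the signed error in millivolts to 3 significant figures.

The full-scale span is 10.5 − (-10.5) = 21 V. LSB = 21 V / 2^11 ≈ 10.25 mV.
(V_in − V_min)/LSB = (-7.564881 − (-10.5)) × 2048/21 = 286.2440 → nearest code k = 286.
V_code = V_min + k × range/2^11 = -10.5 + 286 × 21/2048 = -7.567382813 V.
V_in − V_code = -7.564881 − (-7.567382813) = +2.50 mV.

+2.50 mV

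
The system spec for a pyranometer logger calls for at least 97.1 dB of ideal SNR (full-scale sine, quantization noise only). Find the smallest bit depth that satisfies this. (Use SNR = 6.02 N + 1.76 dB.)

Solving 6.02 N ≥ 97.1 − 1.76: N ≥ 15.837. Round up → N = 16.

16 bits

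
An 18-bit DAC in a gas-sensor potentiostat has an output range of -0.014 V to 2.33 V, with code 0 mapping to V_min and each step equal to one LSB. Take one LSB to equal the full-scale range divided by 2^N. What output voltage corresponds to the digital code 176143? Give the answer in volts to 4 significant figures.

The full-scale span is 2.33 − (-0.014) = 2.344 V. LSB = 2.344 V / 2^18.
V_out = V_min + code × LSB = -0.014 V + 176143 × 2.344 V / 262144
      = -0.014 + 1.57501 = 1.56101 V.

1.561 V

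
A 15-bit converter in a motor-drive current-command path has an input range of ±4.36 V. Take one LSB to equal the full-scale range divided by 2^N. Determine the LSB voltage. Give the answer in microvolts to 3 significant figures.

266 µV

Full-scale range = 4.36 V − (-4.36 V) = 8.72 V.
2^15 = 32768 levels.
One LSB is 8.72 V / 32768 = 266 µV.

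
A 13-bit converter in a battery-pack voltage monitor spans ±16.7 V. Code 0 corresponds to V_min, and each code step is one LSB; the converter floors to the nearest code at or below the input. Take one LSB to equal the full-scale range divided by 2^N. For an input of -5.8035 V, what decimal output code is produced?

Span: 16.7 V − (-16.7 V) = 33.4 V. LSB = 33.4 V / 2^13 ≈ 4.077 mV.
code = ⌊(V_in − V_min)/LSB⌋ = ⌊(V_in − V_min) × 2^13 / range⌋
     = ⌊(-5.8035 − (-16.7)) × 8192 / 33.4⌋ = ⌊10.8965 × 8192/33.4⌋
     = ⌊2672.579⌋ = 2672.

2672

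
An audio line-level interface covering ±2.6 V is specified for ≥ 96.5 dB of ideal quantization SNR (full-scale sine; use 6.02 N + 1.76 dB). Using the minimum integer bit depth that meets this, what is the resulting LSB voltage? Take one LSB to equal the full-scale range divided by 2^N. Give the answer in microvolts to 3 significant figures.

79.3 µV

Full-scale range = 2.6 V − (-2.6 V) = 5.2 V.
6.02 N + 1.76 ≥ 96.5 gives N ≥ 15.738, so the minimum integer is 16.
One LSB is 5.2 V / 65536 = 79.3 µV.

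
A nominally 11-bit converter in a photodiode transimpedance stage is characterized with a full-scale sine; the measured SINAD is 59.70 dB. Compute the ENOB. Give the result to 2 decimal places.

ENOB = (SINAD − 1.76) / 6.02 = (59.70 − 1.76) / 6.02 = 57.94 / 6.02 = 9.6246.

9.62 bits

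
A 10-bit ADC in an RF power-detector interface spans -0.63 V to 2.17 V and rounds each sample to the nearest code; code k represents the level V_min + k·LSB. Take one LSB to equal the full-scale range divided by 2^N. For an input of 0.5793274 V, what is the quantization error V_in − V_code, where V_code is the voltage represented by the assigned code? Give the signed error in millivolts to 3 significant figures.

+0.734 mV

Range = 2.17 − (-0.63) = 2.8 V. LSB = 2.8 V / 2^10 ≈ 2.734 mV.
(V_in − V_min)/LSB = (0.5793274 − (-0.63)) × 1024/2.8 = 442.2683 → nearest code k = 442.
Reconstructed level: -0.63 + 442 × 2.8/1024 V = 0.5785937500 V.
V_in − V_code = 0.5793274 − (0.5785937500) = +0.734 mV.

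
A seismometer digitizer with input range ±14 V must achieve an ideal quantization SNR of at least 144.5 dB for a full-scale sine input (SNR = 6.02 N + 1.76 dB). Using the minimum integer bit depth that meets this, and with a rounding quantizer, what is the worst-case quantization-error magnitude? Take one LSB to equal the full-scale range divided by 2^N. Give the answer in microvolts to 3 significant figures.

0.834 µV

The full-scale span is 14 − (-14) = 28 V.
N ≥ (144.5 − 1.76)/6.02 = 23.711 → N_min = 24.
Step size = 28/16777216 V = 1.6689 µV.
Half an LSB is 0.834 µV.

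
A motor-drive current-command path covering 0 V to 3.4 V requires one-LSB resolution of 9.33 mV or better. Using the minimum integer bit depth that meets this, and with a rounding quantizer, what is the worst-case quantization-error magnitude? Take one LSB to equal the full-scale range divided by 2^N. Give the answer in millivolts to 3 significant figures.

Full-scale range = 3.4 V.
Required number of levels: 3.4/9.33 mV = 364.42; smallest N with 2^N ≥ that is 9.
One LSB is 3.4 V / 512 = 6.6406 mV.
Max error for round-to-nearest is LSB/2 = 3.32 mV.

3.32 mV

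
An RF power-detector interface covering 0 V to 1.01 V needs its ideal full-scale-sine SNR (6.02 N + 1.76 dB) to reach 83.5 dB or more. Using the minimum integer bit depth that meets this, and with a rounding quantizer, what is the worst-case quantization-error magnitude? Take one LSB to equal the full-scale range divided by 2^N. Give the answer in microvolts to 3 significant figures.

Range is 1.01 V.
N ≥ (83.5 − 1.76)/6.02 = 13.578 → N_min = 14.
Step size = 1.01/16384 V = 61.646 µV.
Half an LSB is 30.8 µV.

30.8 µV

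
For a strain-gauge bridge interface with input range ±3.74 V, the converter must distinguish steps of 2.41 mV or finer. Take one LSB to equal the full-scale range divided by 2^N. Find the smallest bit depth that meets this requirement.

Full-scale range = 3.74 V − (-3.74 V) = 7.48 V.
Levels needed ≥ 7.48/2.41 mV = 3104. 2^12 = 4096 suffices, so N_min = 12.

12 bits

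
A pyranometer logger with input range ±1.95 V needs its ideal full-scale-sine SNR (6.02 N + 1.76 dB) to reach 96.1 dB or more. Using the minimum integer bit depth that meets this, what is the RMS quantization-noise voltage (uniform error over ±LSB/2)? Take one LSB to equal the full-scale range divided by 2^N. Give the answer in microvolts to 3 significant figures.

The full-scale span is 1.95 − (-1.95) = 3.9 V.
N ≥ (96.1 − 1.76)/6.02 = 15.671 → N_min = 16.
One LSB is 3.9 V / 65536 = 59.509 µV.
V_rms = LSB/√12 = 17.2 µV.

17.2 µV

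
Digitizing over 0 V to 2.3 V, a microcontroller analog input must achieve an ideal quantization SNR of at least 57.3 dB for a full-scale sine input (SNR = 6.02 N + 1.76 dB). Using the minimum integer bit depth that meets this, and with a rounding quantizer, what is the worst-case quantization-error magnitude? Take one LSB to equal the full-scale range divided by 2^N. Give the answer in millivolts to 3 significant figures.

1.12 mV

Span = 2.3 V.
6.02 N + 1.76 ≥ 57.3 gives N ≥ 9.226, so the minimum integer is 10.
LSB = 2.3 V ÷ 2^10 = 2.3/1024 V = 2.2461 mV.
Half an LSB is 1.12 mV.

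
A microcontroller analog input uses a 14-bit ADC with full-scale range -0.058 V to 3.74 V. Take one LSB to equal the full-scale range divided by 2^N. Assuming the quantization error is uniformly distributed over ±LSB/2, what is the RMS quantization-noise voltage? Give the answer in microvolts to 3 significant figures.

The full-scale span is 3.74 − (-0.058) = 3.798 V.
LSB = 3.798 V / 2^14 = 231.81 µV.
For a uniform distribution on [−LSB/2, +LSB/2], V_rms = LSB/√12 = 231.81 µV/3.4641 = 66.9 µV.

66.9 µV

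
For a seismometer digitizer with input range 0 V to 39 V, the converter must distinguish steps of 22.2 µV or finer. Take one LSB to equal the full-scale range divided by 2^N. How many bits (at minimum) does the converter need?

V_FS = 39 V.
Required number of levels: 39/22.2 µV = 1.7568e6; smallest N with 2^N ≥ that is 21.

21 bits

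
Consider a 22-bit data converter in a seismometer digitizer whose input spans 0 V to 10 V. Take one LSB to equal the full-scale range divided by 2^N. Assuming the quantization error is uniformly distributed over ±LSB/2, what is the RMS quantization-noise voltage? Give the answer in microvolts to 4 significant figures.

Range is 10 V.
LSB = 10 V ÷ 2^22 = 10/4194304 V = 2.38419 µV.
RMS of a uniform error over width LSB is LSB/√12 = 0.6883 µV.

0.6883 µV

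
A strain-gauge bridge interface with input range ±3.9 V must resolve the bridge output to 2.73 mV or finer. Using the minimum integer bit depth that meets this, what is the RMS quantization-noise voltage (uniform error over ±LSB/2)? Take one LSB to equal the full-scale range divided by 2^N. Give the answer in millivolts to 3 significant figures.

Full-scale range = 3.9 V − (-3.9 V) = 7.8 V.
Required number of levels: 7.8/2.73 mV = 2857.1; smallest N with 2^N ≥ that is 12.
One LSB is 7.8 V / 4096 = 1.9043 mV.
V_rms = LSB/√12 = 0.550 mV.

0.550 mV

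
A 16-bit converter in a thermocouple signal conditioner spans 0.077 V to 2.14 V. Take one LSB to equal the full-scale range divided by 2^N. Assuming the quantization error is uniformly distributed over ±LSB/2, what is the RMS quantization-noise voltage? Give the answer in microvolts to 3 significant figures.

The full-scale span is 2.14 − (0.077) = 2.063 V.
LSB = 2.063 V / 2^16 = 31.479 µV.
V_rms = LSB/√12 = 31.479 µV / √12 = 9.09 µV.

9.09 µV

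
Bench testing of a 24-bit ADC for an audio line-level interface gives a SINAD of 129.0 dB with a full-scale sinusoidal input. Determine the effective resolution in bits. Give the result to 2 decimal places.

21.14 bits

ENOB = (SINAD − 1.76) / 6.02 = (129.0 − 1.76) / 6.02 = 127.24 / 6.02 = 21.1362.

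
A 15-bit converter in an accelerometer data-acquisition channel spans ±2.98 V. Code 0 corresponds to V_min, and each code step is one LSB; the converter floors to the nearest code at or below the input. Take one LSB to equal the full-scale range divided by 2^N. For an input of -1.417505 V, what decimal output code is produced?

8590

Full-scale range = 2.98 V − (-2.98 V) = 5.96 V. LSB = 5.96 V / 2^15 ≈ 181.9 µV.
V_in − V_min = -1.417505 − (-2.98) = 1.562495 V.
Divide by LSB: 1.562495 × 32768/5.96 = 8590.5765.
Truncating gives code 8590.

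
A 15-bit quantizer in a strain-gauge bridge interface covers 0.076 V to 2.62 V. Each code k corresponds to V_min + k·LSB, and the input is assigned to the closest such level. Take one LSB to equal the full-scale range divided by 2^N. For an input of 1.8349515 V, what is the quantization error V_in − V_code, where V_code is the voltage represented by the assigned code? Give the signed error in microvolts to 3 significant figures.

+14.0 µV

Range = 2.62 − (0.076) = 2.544 V. LSB = 2.544 V / 2^15 ≈ 77.64 µV.
(V_in − V_min)/LSB = (1.8349515 − (0.076)) × 32768/2.544 = 22656.1803 → nearest code k = 22656.
Reconstructed level: 0.076 + 22656 × 2.544/32768 V = 1.8349375000 V.
Error = V_in − V_code = 1.8349515 − (1.8349375000) = +14.0 µV.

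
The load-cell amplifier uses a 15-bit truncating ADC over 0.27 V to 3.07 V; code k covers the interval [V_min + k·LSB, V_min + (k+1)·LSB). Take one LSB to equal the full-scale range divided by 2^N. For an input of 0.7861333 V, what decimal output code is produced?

Full-scale range = 3.07 V − (0.27 V) = 2.8 V. LSB = 2.8 V / 2^15 ≈ 85.45 µV.
code = ⌊(V_in − V_min)/LSB⌋ = ⌊(V_in − V_min) × 2^15 / range⌋
     = ⌊(0.7861333 − (0.27)) × 32768 / 2.8⌋ = ⌊0.5161333 × 32768/2.8⌋
     = ⌊6040.234⌋ = 6040.

6040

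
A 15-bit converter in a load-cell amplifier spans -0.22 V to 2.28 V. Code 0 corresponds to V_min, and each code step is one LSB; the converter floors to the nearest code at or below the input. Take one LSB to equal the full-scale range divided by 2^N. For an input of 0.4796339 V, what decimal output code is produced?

Range = 2.28 − (-0.22) = 2.5 V. LSB = 2.5 V / 2^15 ≈ 76.29 µV.
code = ⌊(V_in − V_min)/LSB⌋ = ⌊(V_in − V_min) × 2^15 / range⌋
     = ⌊(0.4796339 − (-0.22)) × 32768 / 2.5⌋ = ⌊0.6996339 × 32768/2.5⌋
     = ⌊9170.241⌋ = 9170.

9170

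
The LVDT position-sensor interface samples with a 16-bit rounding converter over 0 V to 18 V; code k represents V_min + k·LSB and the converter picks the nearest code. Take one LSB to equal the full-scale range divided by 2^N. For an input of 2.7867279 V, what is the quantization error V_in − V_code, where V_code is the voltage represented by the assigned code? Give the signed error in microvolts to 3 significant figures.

V_FS = 18 V. LSB = 18 V / 2^16 ≈ 274.7 µV.
Position in LSBs: (2.7867279 − (0)) × 65536/18 = 10146.1666; rounding gives k = 10146.
V_code = V_min + k × range/2^16 = 0 + 10146 × 18/65536 = 2.7866821289 V.
e = 2.7867279 − (2.7866821289) = +45.8 µV.

+45.8 µV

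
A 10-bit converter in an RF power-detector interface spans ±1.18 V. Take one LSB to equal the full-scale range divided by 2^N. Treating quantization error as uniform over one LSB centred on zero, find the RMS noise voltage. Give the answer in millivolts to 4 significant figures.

0.6653 mV

Range = 1.18 − (-1.18) = 2.36 V.
LSB = 2.36 V ÷ 2^10 = 2.36/1024 V = 2.30469 mV.
For a uniform distribution on [−LSB/2, +LSB/2], V_rms = LSB/√12 = 2.30469 mV/3.4641 = 0.6653 mV.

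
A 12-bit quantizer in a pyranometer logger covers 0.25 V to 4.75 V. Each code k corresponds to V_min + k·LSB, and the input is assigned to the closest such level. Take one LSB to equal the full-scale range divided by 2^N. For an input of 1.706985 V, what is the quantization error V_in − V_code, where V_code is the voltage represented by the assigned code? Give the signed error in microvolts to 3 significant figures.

Range = 4.75 − (0.25) = 4.5 V. LSB = 4.5 V / 2^12 ≈ 1.099 mV.
(1.706985 − (0.25)) / LSB = 1.456985 × 4096/4.5 = 1326.1801. Nearest integer: k = 1326.
Reconstructed level: 0.25 + 1326 × 4.5/4096 V = 1.706787109 V.
e = 1.706985 − (1.706787109) = +198 µV.

+198 µV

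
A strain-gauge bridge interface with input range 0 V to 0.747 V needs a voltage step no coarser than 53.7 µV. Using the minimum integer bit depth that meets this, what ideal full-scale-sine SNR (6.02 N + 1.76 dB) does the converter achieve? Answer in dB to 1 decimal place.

86.0 dB

V_FS = 0.747 V.
Required number of levels: 0.747/53.7 µV = 13911; smallest N with 2^N ≥ that is 14.
SNR = 6.02 × 14 + 1.76 = 86.04 dB.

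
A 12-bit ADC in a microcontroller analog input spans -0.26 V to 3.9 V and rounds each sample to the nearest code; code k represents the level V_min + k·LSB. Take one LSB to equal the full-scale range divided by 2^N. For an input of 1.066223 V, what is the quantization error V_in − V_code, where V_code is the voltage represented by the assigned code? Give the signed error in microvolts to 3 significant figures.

The full-scale span is 3.9 − (-0.26) = 4.16 V. LSB = 4.16 V / 2^12 ≈ 1.016 mV.
(1.066223 − (-0.26)) / LSB = 1.326223 × 4096/4.16 = 1305.8196. Nearest integer: k = 1306.
Reconstructed level: -0.26 + 1306 × 4.16/4096 V = 1.066406250 V.
Error = V_in − V_code = 1.066223 − (1.066406250) = −183 µV.

−183 µV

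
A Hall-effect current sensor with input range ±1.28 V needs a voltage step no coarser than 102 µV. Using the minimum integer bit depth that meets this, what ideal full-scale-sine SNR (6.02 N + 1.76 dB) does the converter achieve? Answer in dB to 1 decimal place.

Full-scale range = 1.28 V − (-1.28 V) = 2.56 V.
Levels needed ≥ 2.56/102 µV = 25100. 2^15 = 32768 suffices, so N_min = 15.
SNR = 6.02 × 15 + 1.76 = 92.06 dB.

92.1 dB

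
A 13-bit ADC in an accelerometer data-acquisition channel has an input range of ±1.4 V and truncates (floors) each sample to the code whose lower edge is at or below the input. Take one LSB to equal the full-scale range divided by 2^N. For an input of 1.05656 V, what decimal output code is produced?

7187

Full-scale range = 1.4 V − (-1.4 V) = 2.8 V. LSB = 2.8 V / 2^13 ≈ 341.8 µV.
code = ⌊(V_in − V_min)/LSB⌋ = ⌊(V_in − V_min) × 2^13 / range⌋
     = ⌊(1.05656 − (-1.4)) × 8192 / 2.8⌋ = ⌊2.45656 × 8192/2.8⌋
     = ⌊7187.193⌋ = 7187.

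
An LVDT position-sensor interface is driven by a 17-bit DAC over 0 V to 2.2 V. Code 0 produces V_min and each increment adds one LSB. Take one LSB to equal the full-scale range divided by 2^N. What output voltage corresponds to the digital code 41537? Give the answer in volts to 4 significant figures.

V_FS = 2.2 V. LSB = 2.2 V / 2^17.
Output = V_min + (41537/131072) × range = 0 + 0.316902 × 2.2 V
      = 0 + 0.697185 = 0.697185 V.

0.6972 V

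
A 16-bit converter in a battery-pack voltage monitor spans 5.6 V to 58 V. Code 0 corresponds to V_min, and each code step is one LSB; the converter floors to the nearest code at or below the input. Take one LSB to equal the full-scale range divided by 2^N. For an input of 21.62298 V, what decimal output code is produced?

The full-scale span is 58 − (5.6) = 52.4 V. LSB = 52.4 V / 2^16 ≈ 0.7996 mV.
code = ⌊(V_in − V_min)/LSB⌋ = ⌊(V_in − V_min) × 2^16 / range⌋
     = ⌊(21.62298 − (5.6)) × 65536 / 52.4⌋ = ⌊16.02298 × 65536/52.4⌋
     = ⌊20039.733⌋ = 20039.

20039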